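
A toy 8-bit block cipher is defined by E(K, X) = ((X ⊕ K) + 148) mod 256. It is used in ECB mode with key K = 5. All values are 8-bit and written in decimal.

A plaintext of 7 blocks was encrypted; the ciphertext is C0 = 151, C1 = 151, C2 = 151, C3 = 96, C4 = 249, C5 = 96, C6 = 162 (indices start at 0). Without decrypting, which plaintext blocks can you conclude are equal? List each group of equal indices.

ECB encrypts each block independently with the same key, so equal ciphertext blocks imply equal plaintext blocks.
C0 = C1 = C2 = 151, so P0 = P1 = P2.
C3 = C5 = 96, so P3 = P5.

P0 = P1 = P2; P3 = P5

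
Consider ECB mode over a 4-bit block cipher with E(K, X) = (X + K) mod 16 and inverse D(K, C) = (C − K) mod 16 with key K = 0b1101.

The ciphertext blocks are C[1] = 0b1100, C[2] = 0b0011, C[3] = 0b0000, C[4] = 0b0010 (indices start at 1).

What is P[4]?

ECB decryption: P_i = D(K, C_i).
P[4]: D(K, 0b0010) = 0b0101.

P[4] = 0b0101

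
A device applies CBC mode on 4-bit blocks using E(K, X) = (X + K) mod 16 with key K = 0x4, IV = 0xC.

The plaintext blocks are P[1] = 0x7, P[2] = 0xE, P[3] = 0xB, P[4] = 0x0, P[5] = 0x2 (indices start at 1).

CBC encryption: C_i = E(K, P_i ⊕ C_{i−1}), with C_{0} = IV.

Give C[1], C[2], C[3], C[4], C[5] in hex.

C[1] = 0xF, C[2] = 0x5, C[3] = 0x2, C[4] = 0x6, C[5] = 0x8

C[1]: P[1] ⊕ 0xC = 0xB; E(K, 0xB) = 0xF.
C[2]: P[2] ⊕ 0xF = 0x1; E(K, 0x1) = 0x5.
C[3]: P[3] ⊕ 0x5 = 0xE; E(K, 0xE) = 0x2.
C[4]: P[4] ⊕ 0x2 = 0x2; E(K, 0x2) = 0x6.
C[5]: P[5] ⊕ 0x6 = 0x4; E(K, 0x4) = 0x8.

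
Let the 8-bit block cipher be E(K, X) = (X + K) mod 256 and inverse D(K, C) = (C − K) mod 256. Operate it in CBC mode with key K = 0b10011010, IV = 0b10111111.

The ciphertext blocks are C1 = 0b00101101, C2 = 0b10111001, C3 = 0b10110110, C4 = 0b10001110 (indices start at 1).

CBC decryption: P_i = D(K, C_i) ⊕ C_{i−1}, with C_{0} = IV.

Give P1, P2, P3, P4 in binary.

P1 = 0b00101100, P2 = 0b00110010, P3 = 0b10100101, P4 = 0b01000010

P1: D(K, 0b00101101) = 0b10010011; 0b10010011 ⊕ 0b10111111 = 0b00101100.
P2: D(K, 0b10111001) = 0b00011111; 0b00011111 ⊕ 0b00101101 = 0b00110010.
P3: D(K, 0b10110110) = 0b00011100; 0b00011100 ⊕ 0b10111001 = 0b10100101.
P4: D(K, 0b10001110) = 0b11110100; 0b11110100 ⊕ 0b10110110 = 0b01000010.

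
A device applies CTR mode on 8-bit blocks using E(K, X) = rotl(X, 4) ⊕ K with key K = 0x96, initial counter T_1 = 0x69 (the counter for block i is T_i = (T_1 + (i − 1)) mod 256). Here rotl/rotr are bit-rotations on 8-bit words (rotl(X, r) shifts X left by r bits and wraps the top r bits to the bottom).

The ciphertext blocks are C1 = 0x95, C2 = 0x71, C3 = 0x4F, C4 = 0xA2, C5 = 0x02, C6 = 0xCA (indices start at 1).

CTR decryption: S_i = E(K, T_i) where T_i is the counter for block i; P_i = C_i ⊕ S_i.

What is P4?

P4: T = 0x6C, S = E(K, T) = 0x50; 0xA2 ⊕ 0x50 = 0xF2.

P4 = 0xF2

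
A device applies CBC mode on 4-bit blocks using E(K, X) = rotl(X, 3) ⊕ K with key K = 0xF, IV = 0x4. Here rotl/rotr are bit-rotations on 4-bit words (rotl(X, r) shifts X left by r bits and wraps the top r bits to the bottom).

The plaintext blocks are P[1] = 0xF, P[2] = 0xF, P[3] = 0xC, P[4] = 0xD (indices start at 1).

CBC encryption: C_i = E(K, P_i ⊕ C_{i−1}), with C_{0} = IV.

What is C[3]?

C[3] = 0x1

C[1]: P[1] ⊕ 0x4 = 0xB; E(K, 0xB) = 0x2.
C[2]: P[2] ⊕ 0x2 = 0xD; E(K, 0xD) = 0x1.
C[3]: P[3] ⊕ 0x1 = 0xD; E(K, 0xD) = 0x1.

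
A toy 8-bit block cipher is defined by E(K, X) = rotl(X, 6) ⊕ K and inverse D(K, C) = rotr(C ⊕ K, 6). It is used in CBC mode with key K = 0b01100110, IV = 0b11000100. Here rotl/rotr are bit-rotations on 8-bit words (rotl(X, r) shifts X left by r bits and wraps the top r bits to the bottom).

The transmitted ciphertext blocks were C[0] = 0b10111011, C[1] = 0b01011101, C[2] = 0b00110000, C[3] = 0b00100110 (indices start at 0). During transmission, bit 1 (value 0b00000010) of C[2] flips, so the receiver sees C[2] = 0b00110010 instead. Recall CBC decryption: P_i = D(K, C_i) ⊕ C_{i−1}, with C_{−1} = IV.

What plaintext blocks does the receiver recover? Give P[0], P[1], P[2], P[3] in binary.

Only C[2] changed, to 0b00110010. In CBC, a change in C_i garbles P_i and flips the same bit in P_{i+1}. Decrypting the received ciphertext:
P[0]: D(K, 0b10111011) = 0b01110111; 0b01110111 ⊕ 0b11000100 = 0b10110011.
P[1]: D(K, 0b01011101) = 0b11101100; 0b11101100 ⊕ 0b10111011 = 0b01010111.
P[2]: D(K, 0b00110010) = 0b01010001; 0b01010001 ⊕ 0b01011101 = 0b00001100.
P[3]: D(K, 0b00100110) = 0b00000001; 0b00000001 ⊕ 0b00110010 = 0b00110011.
Blocks that differ from the original plaintext: P[2], P[3].

P[0] = 0b10110011, P[1] = 0b01010111, P[2] = 0b00001100, P[3] = 0b00110011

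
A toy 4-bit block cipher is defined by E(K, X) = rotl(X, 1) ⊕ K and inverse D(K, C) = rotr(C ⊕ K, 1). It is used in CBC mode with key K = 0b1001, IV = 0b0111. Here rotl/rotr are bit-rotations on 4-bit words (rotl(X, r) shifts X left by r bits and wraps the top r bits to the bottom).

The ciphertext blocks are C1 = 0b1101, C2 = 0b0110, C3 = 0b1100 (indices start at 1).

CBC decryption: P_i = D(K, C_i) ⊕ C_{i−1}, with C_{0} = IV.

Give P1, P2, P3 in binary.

P1 = 0b0101, P2 = 0b0010, P3 = 0b1100

P1: D(K, 0b1101) = 0b0010; 0b0010 ⊕ 0b0111 = 0b0101.
P2: D(K, 0b0110) = 0b1111; 0b1111 ⊕ 0b1101 = 0b0010.
P3: D(K, 0b1100) = 0b1010; 0b1010 ⊕ 0b0110 = 0b1100.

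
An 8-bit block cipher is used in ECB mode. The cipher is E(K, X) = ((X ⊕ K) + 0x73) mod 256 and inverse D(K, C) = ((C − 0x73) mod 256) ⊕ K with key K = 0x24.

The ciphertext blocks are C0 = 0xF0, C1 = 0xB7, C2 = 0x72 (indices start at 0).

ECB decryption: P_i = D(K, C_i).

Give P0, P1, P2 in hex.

P0: D(K, 0xF0) = 0x59.
P1: D(K, 0xB7) = 0x60.
P2: D(K, 0x72) = 0xDB.

P0 = 0x59, P1 = 0x60, P2 = 0xDB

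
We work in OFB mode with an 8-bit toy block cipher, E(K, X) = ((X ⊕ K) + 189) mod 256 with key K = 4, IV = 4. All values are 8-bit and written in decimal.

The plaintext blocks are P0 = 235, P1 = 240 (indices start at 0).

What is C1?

C1 = 134

OFB encryption: S_i = E(K, S_{i−1}) with S_{−1} = IV; C_i = P_i ⊕ S_i.
C0: S = E(K, 4) = 189; 235 ⊕ 189 = 86.
C1: S = E(K, 189) = 118; 240 ⊕ 118 = 134.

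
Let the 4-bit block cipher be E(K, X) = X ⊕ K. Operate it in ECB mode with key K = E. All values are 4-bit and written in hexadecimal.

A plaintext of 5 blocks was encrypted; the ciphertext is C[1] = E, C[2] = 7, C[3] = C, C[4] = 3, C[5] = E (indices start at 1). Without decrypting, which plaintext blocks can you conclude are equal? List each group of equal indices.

P[1] = P[5]

ECB encrypts each block independently with the same key, so equal ciphertext blocks imply equal plaintext blocks.
C[1] = C[5] = E, so P[1] = P[5].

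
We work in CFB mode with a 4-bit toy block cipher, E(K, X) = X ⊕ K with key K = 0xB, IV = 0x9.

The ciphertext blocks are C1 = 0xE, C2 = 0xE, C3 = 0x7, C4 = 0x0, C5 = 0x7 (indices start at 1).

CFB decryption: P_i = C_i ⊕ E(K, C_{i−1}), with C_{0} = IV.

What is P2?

P2 = 0xB

P2: E(K, 0xE) = 0x5; 0xE ⊕ 0x5 = 0xB.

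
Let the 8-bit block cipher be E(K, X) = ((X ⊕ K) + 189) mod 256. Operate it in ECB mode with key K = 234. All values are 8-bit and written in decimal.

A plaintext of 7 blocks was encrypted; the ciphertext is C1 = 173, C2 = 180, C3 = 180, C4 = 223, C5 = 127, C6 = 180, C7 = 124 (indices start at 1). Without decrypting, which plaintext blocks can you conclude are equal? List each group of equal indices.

ECB encrypts each block independently with the same key, so equal ciphertext blocks imply equal plaintext blocks.
C2 = C3 = C6 = 180, so P2 = P3 = P6.

P2 = P3 = P6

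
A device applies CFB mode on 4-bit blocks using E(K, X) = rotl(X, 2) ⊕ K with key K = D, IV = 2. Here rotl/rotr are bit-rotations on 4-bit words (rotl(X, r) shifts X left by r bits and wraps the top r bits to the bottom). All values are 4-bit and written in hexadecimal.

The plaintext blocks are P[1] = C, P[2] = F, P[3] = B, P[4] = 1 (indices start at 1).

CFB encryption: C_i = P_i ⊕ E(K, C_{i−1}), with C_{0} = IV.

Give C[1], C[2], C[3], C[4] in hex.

C[1] = 9, C[2] = 4, C[3] = 7, C[4] = 1

C[1]: E(K, 2) = 5; C ⊕ 5 = 9.
C[2]: E(K, 9) = B; F ⊕ B = 4.
C[3]: E(K, 4) = C; B ⊕ C = 7.
C[4]: E(K, 7) = 0; 1 ⊕ 0 = 1.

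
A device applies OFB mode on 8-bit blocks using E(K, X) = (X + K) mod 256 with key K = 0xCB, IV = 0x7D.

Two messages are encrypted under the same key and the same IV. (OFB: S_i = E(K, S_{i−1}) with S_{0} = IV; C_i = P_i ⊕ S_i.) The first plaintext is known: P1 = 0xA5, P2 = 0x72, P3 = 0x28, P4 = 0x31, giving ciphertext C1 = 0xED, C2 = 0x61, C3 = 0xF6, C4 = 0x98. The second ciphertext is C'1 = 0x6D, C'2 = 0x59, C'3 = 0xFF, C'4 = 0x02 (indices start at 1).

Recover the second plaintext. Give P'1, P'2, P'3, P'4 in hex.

P'1 = 0x25, P'2 = 0x4A, P'3 = 0x21, P'4 = 0xAB

In OFB with a reused IV, both messages share the same keystream S_i, so C_i ⊕ C'_i = P_i ⊕ P'_i and thus P'_i = P_i ⊕ C_i ⊕ C'_i.
P'1: 0xA5 ⊕ 0xED ⊕ 0x6D = 0x25.
P'2: 0x72 ⊕ 0x61 ⊕ 0x59 = 0x4A.
P'3: 0x28 ⊕ 0xF6 ⊕ 0xFF = 0x21.
P'4: 0x31 ⊕ 0x98 ⊕ 0x02 = 0xAB.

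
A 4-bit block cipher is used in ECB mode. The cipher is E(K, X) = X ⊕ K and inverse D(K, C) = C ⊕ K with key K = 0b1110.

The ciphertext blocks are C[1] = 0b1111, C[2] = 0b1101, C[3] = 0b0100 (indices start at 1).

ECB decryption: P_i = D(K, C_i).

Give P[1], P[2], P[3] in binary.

P[1]: D(K, 0b1111) = 0b0001.
P[2]: D(K, 0b1101) = 0b0011.
P[3]: D(K, 0b0100) = 0b1010.

P[1] = 0b0001, P[2] = 0b0011, P[3] = 0b1010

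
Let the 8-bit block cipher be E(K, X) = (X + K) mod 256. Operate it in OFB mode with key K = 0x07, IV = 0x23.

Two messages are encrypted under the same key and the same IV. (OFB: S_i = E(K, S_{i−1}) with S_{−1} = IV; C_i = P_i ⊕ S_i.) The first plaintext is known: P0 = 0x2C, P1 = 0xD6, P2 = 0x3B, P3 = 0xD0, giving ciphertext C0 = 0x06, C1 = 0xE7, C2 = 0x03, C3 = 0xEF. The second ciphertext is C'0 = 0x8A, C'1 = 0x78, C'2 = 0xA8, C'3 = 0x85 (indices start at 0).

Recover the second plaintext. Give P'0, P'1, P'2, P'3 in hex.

P'0 = 0xA0, P'1 = 0x49, P'2 = 0x90, P'3 = 0xBA

In OFB with a reused IV, both messages share the same keystream S_i, so C_i ⊕ C'_i = P_i ⊕ P'_i and thus P'_i = P_i ⊕ C_i ⊕ C'_i.
P'0: 0x2C ⊕ 0x06 ⊕ 0x8A = 0xA0.
P'1: 0xD6 ⊕ 0xE7 ⊕ 0x78 = 0x49.
P'2: 0x3B ⊕ 0x03 ⊕ 0xA8 = 0x90.
P'3: 0xD0 ⊕ 0xEF ⊕ 0x85 = 0xBA.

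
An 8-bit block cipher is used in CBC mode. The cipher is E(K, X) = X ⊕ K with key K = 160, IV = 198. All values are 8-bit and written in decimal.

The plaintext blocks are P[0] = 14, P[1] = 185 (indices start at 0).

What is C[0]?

CBC encryption: C_i = E(K, P_i ⊕ C_{i−1}), with C_{−1} = IV.
C[0]: P[0] ⊕ 198 = 200; E(K, 200) = 104.

C[0] = 104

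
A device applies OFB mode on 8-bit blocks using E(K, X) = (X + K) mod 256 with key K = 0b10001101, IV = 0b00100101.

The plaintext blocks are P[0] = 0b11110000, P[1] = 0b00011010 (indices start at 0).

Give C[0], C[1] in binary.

OFB encryption: S_i = E(K, S_{i−1}) with S_{−1} = IV; C_i = P_i ⊕ S_i.
C[0]: S = E(K, 0b00100101) = 0b10110010; 0b11110000 ⊕ 0b10110010 = 0b01000010.
C[1]: S = E(K, 0b10110010) = 0b00111111; 0b00011010 ⊕ 0b00111111 = 0b00100101.

C[0] = 0b01000010, C[1] = 0b00100101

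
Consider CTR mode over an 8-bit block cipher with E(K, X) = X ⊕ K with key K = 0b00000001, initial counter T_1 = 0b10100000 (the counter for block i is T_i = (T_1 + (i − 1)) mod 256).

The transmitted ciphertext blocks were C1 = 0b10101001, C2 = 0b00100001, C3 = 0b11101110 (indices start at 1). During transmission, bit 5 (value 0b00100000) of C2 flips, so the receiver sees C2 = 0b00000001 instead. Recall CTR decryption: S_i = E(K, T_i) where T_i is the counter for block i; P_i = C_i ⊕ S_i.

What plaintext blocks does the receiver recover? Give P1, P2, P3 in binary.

P1 = 0b00001000, P2 = 0b10100001, P3 = 0b01001101

Only C2 changed, to 0b00000001. In CTR, a change in C_i flips the same bit in P_i only; the keystream is unaffected. Decrypting the received ciphertext:
P1: T = 0b10100000, S = E(K, T) = 0b10100001; 0b10101001 ⊕ 0b10100001 = 0b00001000.
P2: T = 0b10100001, S = E(K, T) = 0b10100000; 0b00000001 ⊕ 0b10100000 = 0b10100001.
P3: T = 0b10100010, S = E(K, T) = 0b10100011; 0b11101110 ⊕ 0b10100011 = 0b01001101.
Blocks that differ from the original plaintext: P2.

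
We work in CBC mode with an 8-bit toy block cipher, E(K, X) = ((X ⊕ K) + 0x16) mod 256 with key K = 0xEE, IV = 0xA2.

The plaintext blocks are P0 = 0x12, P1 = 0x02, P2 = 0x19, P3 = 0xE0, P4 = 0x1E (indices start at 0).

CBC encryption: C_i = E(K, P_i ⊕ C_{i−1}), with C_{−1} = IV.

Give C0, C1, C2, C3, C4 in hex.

C0: P0 ⊕ 0xA2 = 0xB0; E(K, 0xB0) = 0x74.
C1: P1 ⊕ 0x74 = 0x76; E(K, 0x76) = 0xAE.
C2: P2 ⊕ 0xAE = 0xB7; E(K, 0xB7) = 0x6F.
C3: P3 ⊕ 0x6F = 0x8F; E(K, 0x8F) = 0x77.
C4: P4 ⊕ 0x77 = 0x69; E(K, 0x69) = 0x9D.

C0 = 0x74, C1 = 0xAE, C2 = 0x6F, C3 = 0x77, C4 = 0x9D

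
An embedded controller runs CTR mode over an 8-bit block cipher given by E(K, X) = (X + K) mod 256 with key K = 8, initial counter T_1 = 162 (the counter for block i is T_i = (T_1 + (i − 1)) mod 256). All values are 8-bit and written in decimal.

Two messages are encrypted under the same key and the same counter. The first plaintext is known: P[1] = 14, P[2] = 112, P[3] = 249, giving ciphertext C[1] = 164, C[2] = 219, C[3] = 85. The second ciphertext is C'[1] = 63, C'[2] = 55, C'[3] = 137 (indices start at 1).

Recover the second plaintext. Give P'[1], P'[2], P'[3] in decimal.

In CTR with a reused counter, both messages share the same keystream S_i, so C_i ⊕ C'_i = P_i ⊕ P'_i and thus P'_i = P_i ⊕ C_i ⊕ C'_i.
P'[1]: 14 ⊕ 164 ⊕ 63 = 149.
P'[2]: 112 ⊕ 219 ⊕ 55 = 156.
P'[3]: 249 ⊕ 85 ⊕ 137 = 37.

P'[1] = 149, P'[2] = 156, P'[3] = 37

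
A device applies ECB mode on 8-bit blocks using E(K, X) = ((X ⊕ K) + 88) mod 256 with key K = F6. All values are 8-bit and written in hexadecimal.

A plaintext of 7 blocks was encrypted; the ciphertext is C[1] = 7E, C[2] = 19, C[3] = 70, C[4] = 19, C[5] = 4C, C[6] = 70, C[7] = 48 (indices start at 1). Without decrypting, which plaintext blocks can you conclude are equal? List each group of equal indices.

ECB encrypts each block independently with the same key, so equal ciphertext blocks imply equal plaintext blocks.
C[2] = C[4] = 19, so P[2] = P[4].
C[3] = C[6] = 70, so P[3] = P[6].

P[2] = P[4]; P[3] = P[6]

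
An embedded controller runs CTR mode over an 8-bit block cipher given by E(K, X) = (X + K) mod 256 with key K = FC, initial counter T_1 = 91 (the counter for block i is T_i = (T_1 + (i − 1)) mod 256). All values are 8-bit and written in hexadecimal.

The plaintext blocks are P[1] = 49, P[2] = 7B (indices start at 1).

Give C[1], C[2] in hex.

CTR encryption: S_i = E(K, T_i) where T_i is the counter for block i; C_i = P_i ⊕ S_i.
C[1]: T = 91, S = E(K, T) = 8D; 49 ⊕ 8D = C4.
C[2]: T = 92, S = E(K, T) = 8E; 7B ⊕ 8E = F5.

C[1] = C4, C[2] = F5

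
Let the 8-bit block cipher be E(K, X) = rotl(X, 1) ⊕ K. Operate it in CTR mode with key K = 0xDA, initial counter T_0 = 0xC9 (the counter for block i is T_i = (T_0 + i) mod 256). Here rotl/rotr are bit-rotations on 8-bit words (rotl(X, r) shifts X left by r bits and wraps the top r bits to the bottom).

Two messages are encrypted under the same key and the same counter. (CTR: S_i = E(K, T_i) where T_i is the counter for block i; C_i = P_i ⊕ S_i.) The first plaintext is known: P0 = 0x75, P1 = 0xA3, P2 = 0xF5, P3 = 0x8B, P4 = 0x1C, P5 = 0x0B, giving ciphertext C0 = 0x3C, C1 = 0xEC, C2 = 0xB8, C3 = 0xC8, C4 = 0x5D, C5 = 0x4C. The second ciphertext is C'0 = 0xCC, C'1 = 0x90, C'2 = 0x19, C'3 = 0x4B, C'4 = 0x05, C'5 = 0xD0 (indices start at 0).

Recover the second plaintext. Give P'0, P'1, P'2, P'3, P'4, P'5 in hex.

In CTR with a reused counter, both messages share the same keystream S_i, so C_i ⊕ C'_i = P_i ⊕ P'_i and thus P'_i = P_i ⊕ C_i ⊕ C'_i.
P'0: 0x75 ⊕ 0x3C ⊕ 0xCC = 0x85.
P'1: 0xA3 ⊕ 0xEC ⊕ 0x90 = 0xDF.
P'2: 0xF5 ⊕ 0xB8 ⊕ 0x19 = 0x54.
P'3: 0x8B ⊕ 0xC8 ⊕ 0x4B = 0x08.
P'4: 0x1C ⊕ 0x5D ⊕ 0x05 = 0x44.
P'5: 0x0B ⊕ 0x4C ⊕ 0xD0 = 0x97.

P'0 = 0x85, P'1 = 0xDF, P'2 = 0x54, P'3 = 0x08, P'4 = 0x44, P'5 = 0x97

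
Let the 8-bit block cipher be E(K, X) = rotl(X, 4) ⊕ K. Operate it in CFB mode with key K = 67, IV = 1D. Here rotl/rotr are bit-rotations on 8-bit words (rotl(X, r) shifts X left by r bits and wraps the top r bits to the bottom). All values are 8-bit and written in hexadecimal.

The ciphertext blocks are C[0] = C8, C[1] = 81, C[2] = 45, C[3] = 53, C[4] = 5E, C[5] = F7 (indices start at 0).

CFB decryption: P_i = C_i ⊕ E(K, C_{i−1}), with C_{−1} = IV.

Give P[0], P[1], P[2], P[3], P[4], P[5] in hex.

P[0]: E(K, 1D) = B6; C8 ⊕ B6 = 7E.
P[1]: E(K, C8) = EB; 81 ⊕ EB = 6A.
P[2]: E(K, 81) = 7F; 45 ⊕ 7F = 3A.
P[3]: E(K, 45) = 33; 53 ⊕ 33 = 60.
P[4]: E(K, 53) = 52; 5E ⊕ 52 = 0C.
P[5]: E(K, 5E) = 82; F7 ⊕ 82 = 75.

P[0] = 7E, P[1] = 6A, P[2] = 3A, P[3] = 60, P[4] = 0C, P[5] = 75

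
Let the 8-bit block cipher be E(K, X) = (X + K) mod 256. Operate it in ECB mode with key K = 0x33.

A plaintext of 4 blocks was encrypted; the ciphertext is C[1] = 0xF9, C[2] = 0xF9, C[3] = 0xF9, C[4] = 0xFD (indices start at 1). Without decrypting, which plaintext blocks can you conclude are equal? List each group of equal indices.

P[1] = P[2] = P[3]

ECB encrypts each block independently with the same key, so equal ciphertext blocks imply equal plaintext blocks.
C[1] = C[2] = C[3] = 0xF9, so P[1] = P[2] = P[3].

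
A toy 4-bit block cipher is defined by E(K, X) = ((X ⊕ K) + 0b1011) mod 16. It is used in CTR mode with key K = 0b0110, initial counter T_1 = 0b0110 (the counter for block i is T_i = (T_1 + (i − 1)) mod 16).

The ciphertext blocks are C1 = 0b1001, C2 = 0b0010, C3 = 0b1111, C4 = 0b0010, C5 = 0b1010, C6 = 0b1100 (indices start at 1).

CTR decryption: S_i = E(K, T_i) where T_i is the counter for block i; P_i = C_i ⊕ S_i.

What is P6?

P6 = 0b0100

P6: T = 0b1011, S = E(K, T) = 0b1000; 0b1100 ⊕ 0b1000 = 0b0100.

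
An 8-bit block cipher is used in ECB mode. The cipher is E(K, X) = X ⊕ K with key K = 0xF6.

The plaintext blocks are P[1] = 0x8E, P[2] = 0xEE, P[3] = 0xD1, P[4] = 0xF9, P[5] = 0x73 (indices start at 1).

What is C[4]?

C[4] = 0x0F

ECB encryption: C_i = E(K, P_i).
C[4]: E(K, 0xF9) = 0x0F.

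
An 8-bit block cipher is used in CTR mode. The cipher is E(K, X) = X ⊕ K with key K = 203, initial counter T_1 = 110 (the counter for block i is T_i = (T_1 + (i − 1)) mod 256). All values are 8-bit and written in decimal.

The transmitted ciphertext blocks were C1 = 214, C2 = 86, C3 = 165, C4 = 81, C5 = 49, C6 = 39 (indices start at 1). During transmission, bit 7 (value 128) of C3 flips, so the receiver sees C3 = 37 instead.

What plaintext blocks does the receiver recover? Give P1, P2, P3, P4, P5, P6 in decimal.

P1 = 115, P2 = 242, P3 = 158, P4 = 235, P5 = 136, P6 = 159

CTR decryption: S_i = E(K, T_i) where T_i is the counter for block i; P_i = C_i ⊕ S_i.
Only C3 changed, to 37. In CTR, a change in C_i flips the same bit in P_i only; the keystream is unaffected. Decrypting the received ciphertext:
P1: T = 110, S = E(K, T) = 165; 214 ⊕ 165 = 115.
P2: T = 111, S = E(K, T) = 164; 86 ⊕ 164 = 242.
P3: T = 112, S = E(K, T) = 187; 37 ⊕ 187 = 158.
P4: T = 113, S = E(K, T) = 186; 81 ⊕ 186 = 235.
P5: T = 114, S = E(K, T) = 185; 49 ⊕ 185 = 136.
P6: T = 115, S = E(K, T) = 184; 39 ⊕ 184 = 159.
Blocks that differ from the original plaintext: P3.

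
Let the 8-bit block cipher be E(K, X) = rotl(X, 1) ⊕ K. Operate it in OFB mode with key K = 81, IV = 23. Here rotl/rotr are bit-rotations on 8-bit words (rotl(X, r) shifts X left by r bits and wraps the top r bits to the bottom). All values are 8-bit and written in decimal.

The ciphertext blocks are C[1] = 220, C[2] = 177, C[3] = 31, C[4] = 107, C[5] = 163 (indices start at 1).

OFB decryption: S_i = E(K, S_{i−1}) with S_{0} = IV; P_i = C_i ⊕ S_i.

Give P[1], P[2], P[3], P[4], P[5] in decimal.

P[1]: S = E(K, 23) = 127; 220 ⊕ 127 = 163.
P[2]: S = E(K, 127) = 175; 177 ⊕ 175 = 30.
P[3]: S = E(K, 175) = 14; 31 ⊕ 14 = 17.
P[4]: S = E(K, 14) = 77; 107 ⊕ 77 = 38.
P[5]: S = E(K, 77) = 203; 163 ⊕ 203 = 104.

P[1] = 163, P[2] = 30, P[3] = 17, P[4] = 38, P[5] = 104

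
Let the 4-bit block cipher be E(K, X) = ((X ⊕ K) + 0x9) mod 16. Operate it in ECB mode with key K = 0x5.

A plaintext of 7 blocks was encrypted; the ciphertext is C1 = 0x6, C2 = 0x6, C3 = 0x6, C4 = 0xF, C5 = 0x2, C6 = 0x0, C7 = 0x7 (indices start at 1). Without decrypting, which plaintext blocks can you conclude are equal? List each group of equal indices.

P1 = P2 = P3

ECB encrypts each block independently with the same key, so equal ciphertext blocks imply equal plaintext blocks.
C1 = C2 = C3 = 0x6, so P1 = P2 = P3.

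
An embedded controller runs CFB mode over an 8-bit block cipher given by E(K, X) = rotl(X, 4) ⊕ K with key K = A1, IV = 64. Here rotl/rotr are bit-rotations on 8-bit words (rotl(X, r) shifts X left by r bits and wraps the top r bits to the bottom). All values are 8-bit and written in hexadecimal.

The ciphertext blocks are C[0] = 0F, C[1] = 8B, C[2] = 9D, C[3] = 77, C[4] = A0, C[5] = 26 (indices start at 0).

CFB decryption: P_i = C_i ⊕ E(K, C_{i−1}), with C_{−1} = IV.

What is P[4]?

P[4] = 76

P[4]: E(K, 77) = D6; A0 ⊕ D6 = 76.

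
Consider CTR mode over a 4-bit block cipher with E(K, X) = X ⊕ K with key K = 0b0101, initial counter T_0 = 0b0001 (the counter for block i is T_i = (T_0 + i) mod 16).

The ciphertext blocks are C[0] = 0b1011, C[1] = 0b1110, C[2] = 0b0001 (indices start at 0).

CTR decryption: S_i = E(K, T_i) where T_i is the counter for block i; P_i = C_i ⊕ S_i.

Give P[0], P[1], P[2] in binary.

P[0]: T = 0b0001, S = E(K, T) = 0b0100; 0b1011 ⊕ 0b0100 = 0b1111.
P[1]: T = 0b0010, S = E(K, T) = 0b0111; 0b1110 ⊕ 0b0111 = 0b1001.
P[2]: T = 0b0011, S = E(K, T) = 0b0110; 0b0001 ⊕ 0b0110 = 0b0111.

P[0] = 0b1111, P[1] = 0b1001, P[2] = 0b0111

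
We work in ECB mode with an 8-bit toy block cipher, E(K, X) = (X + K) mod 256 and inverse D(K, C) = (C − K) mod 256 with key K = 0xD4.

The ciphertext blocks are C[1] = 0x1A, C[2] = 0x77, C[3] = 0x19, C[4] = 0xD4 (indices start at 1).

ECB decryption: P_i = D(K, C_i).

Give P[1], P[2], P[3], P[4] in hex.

P[1] = 0x46, P[2] = 0xA3, P[3] = 0x45, P[4] = 0x00

P[1]: D(K, 0x1A) = 0x46.
P[2]: D(K, 0x77) = 0xA3.
P[3]: D(K, 0x19) = 0x45.
P[4]: D(K, 0xD4) = 0x00.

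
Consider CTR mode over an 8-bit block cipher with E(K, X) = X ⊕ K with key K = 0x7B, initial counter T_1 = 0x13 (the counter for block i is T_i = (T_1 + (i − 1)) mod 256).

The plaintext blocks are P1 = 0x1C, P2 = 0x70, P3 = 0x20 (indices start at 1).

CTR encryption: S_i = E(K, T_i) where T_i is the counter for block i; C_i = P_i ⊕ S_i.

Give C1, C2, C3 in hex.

C1 = 0x74, C2 = 0x1F, C3 = 0x4E

C1: T = 0x13, S = E(K, T) = 0x68; 0x1C ⊕ 0x68 = 0x74.
C2: T = 0x14, S = E(K, T) = 0x6F; 0x70 ⊕ 0x6F = 0x1F.
C3: T = 0x15, S = E(K, T) = 0x6E; 0x20 ⊕ 0x6E = 0x4E.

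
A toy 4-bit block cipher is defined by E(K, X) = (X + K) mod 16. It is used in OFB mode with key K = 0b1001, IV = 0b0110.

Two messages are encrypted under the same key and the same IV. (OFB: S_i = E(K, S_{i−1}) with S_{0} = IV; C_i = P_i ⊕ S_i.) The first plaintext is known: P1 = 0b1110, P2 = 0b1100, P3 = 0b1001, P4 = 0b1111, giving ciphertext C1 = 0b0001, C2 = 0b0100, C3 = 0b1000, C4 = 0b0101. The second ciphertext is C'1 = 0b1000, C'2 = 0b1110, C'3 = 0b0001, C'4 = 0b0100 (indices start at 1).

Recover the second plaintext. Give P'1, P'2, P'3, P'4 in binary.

In OFB with a reused IV, both messages share the same keystream S_i, so C_i ⊕ C'_i = P_i ⊕ P'_i and thus P'_i = P_i ⊕ C_i ⊕ C'_i.
P'1: 0b1110 ⊕ 0b0001 ⊕ 0b1000 = 0b0111.
P'2: 0b1100 ⊕ 0b0100 ⊕ 0b1110 = 0b0110.
P'3: 0b1001 ⊕ 0b1000 ⊕ 0b0001 = 0b0000.
P'4: 0b1111 ⊕ 0b0101 ⊕ 0b0100 = 0b1110.

P'1 = 0b0111, P'2 = 0b0110, P'3 = 0b0000, P'4 = 0b1110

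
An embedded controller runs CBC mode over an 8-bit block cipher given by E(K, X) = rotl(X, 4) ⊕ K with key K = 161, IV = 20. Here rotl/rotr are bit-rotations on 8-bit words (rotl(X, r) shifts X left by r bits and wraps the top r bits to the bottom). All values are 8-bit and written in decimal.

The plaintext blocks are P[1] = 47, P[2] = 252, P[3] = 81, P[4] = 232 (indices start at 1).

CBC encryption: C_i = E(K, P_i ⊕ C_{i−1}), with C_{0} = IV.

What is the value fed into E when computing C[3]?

30

C[1]: P[1] ⊕ 20 = 59; E(K, 59) = 18.
C[2]: P[2] ⊕ 18 = 238; E(K, 238) = 79.
C[3]: P[3] ⊕ 79 = 30; E(K, 30) = 64.
So the input to E for block [3] is 30.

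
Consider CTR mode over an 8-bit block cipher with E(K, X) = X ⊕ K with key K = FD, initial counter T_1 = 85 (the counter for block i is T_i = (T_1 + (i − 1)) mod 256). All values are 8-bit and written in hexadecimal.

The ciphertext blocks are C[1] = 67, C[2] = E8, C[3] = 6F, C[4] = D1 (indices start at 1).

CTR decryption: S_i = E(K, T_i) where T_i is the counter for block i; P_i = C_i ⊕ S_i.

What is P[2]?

P[2]: T = 86, S = E(K, T) = 7B; E8 ⊕ 7B = 93.

P[2] = 93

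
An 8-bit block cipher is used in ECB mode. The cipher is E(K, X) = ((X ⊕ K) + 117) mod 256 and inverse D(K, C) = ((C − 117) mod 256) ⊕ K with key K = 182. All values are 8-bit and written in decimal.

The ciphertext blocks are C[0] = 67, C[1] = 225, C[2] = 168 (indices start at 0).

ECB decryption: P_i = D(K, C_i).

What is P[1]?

P[1]: D(K, 225) = 218.

P[1] = 218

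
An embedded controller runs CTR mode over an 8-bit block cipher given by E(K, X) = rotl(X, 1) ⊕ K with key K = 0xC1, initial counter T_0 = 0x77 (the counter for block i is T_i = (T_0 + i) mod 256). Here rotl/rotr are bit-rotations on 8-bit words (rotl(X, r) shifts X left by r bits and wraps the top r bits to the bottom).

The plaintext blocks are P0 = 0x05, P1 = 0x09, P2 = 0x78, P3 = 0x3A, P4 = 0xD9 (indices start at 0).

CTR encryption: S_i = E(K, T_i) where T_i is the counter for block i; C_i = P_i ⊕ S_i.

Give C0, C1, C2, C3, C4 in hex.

C0 = 0x2A, C1 = 0x38, C2 = 0x4B, C3 = 0x0F, C4 = 0xEE

C0: T = 0x77, S = E(K, T) = 0x2F; 0x05 ⊕ 0x2F = 0x2A.
C1: T = 0x78, S = E(K, T) = 0x31; 0x09 ⊕ 0x31 = 0x38.
C2: T = 0x79, S = E(K, T) = 0x33; 0x78 ⊕ 0x33 = 0x4B.
C3: T = 0x7A, S = E(K, T) = 0x35; 0x3A ⊕ 0x35 = 0x0F.
C4: T = 0x7B, S = E(K, T) = 0x37; 0xD9 ⊕ 0x37 = 0xEE.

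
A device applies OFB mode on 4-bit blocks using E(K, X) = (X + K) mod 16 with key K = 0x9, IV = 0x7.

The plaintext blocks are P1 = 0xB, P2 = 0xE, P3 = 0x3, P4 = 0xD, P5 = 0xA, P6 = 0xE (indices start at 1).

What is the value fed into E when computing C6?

OFB encryption: S_i = E(K, S_{i−1}) with S_{0} = IV; C_i = P_i ⊕ S_i.
C1: S = E(K, 0x7) = 0x0; 0xB ⊕ 0x0 = 0xB.
C2: S = E(K, 0x0) = 0x9; 0xE ⊕ 0x9 = 0x7.
C3: S = E(K, 0x9) = 0x2; 0x3 ⊕ 0x2 = 0x1.
C4: S = E(K, 0x2) = 0xB; 0xD ⊕ 0xB = 0x6.
C5: S = E(K, 0xB) = 0x4; 0xA ⊕ 0x4 = 0xE.
C6: S = E(K, 0x4) = 0xD; 0xE ⊕ 0xD = 0x3.
So the input to E for block 6 is 0x4.

0x4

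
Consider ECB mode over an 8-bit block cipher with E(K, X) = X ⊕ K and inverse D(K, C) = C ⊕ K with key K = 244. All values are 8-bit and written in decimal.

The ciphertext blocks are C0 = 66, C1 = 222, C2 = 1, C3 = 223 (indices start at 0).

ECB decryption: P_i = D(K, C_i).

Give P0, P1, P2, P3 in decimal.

P0 = 182, P1 = 42, P2 = 245, P3 = 43

P0: D(K, 66) = 182.
P1: D(K, 222) = 42.
P2: D(K, 1) = 245.
P3: D(K, 223) = 43.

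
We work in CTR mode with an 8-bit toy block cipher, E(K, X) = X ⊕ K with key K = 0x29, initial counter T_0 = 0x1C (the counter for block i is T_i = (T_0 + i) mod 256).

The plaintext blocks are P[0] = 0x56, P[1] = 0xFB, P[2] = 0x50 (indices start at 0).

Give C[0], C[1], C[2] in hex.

C[0] = 0x63, C[1] = 0xCF, C[2] = 0x67

CTR encryption: S_i = E(K, T_i) where T_i is the counter for block i; C_i = P_i ⊕ S_i.
C[0]: T = 0x1C, S = E(K, T) = 0x35; 0x56 ⊕ 0x35 = 0x63.
C[1]: T = 0x1D, S = E(K, T) = 0x34; 0xFB ⊕ 0x34 = 0xCF.
C[2]: T = 0x1E, S = E(K, T) = 0x37; 0x50 ⊕ 0x37 = 0x67.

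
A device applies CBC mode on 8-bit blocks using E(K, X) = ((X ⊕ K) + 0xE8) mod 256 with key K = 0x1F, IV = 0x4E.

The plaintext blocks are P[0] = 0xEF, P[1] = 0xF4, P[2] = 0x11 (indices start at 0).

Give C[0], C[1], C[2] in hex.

C[0] = 0xA6, C[1] = 0x35, C[2] = 0x23

CBC encryption: C_i = E(K, P_i ⊕ C_{i−1}), with C_{−1} = IV.
C[0]: P[0] ⊕ 0x4E = 0xA1; E(K, 0xA1) = 0xA6.
C[1]: P[1] ⊕ 0xA6 = 0x52; E(K, 0x52) = 0x35.
C[2]: P[2] ⊕ 0x35 = 0x24; E(K, 0x24) = 0x23.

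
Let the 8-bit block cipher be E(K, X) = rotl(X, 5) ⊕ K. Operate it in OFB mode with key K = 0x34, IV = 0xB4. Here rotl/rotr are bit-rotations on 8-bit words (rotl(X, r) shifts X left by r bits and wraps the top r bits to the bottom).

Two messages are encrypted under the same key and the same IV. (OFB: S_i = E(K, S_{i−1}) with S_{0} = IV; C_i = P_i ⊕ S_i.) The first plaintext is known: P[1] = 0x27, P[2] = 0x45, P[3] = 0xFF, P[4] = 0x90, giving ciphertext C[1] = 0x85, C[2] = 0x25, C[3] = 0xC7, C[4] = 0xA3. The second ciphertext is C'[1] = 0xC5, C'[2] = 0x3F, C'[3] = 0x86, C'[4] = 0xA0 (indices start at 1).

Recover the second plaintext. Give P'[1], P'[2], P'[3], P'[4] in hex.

P'[1] = 0x67, P'[2] = 0x5F, P'[3] = 0xBE, P'[4] = 0x93

In OFB with a reused IV, both messages share the same keystream S_i, so C_i ⊕ C'_i = P_i ⊕ P'_i and thus P'_i = P_i ⊕ C_i ⊕ C'_i.
P'[1]: 0x27 ⊕ 0x85 ⊕ 0xC5 = 0x67.
P'[2]: 0x45 ⊕ 0x25 ⊕ 0x3F = 0x5F.
P'[3]: 0xFF ⊕ 0xC7 ⊕ 0x86 = 0xBE.
P'[4]: 0x90 ⊕ 0xA3 ⊕ 0xA0 = 0x93.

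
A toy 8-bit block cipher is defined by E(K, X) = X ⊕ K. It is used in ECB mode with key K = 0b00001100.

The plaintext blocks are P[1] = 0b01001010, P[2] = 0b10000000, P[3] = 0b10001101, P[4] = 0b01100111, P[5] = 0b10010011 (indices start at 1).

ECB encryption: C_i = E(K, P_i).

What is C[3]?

C[3] = 0b10000001

C[3]: E(K, 0b10001101) = 0b10000001.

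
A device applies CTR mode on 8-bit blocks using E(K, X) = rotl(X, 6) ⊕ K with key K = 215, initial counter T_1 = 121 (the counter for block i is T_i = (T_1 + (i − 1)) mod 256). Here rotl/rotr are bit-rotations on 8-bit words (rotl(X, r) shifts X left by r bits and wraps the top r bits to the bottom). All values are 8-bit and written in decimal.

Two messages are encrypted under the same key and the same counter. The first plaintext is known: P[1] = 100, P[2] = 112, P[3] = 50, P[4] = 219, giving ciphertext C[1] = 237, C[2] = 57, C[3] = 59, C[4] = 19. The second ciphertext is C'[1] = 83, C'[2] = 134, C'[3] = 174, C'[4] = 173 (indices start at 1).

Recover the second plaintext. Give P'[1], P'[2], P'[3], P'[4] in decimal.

P'[1] = 218, P'[2] = 207, P'[3] = 167, P'[4] = 101

In CTR with a reused counter, both messages share the same keystream S_i, so C_i ⊕ C'_i = P_i ⊕ P'_i and thus P'_i = P_i ⊕ C_i ⊕ C'_i.
P'[1]: 100 ⊕ 237 ⊕ 83 = 218.
P'[2]: 112 ⊕ 57 ⊕ 134 = 207.
P'[3]: 50 ⊕ 59 ⊕ 174 = 167.
P'[4]: 219 ⊕ 19 ⊕ 173 = 101.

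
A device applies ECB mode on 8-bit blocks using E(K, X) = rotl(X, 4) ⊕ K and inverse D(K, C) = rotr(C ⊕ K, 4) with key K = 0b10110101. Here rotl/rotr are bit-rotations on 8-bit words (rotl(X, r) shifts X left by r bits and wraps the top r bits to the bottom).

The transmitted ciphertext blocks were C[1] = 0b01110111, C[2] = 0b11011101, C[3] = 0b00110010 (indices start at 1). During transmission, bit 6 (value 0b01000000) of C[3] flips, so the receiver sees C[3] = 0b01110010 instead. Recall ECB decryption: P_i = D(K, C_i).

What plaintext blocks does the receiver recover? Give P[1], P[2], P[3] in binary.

Only C[3] changed, to 0b01110010. In ECB, a change in C_i affects only P_i. Decrypting the received ciphertext:
P[1]: D(K, 0b01110111) = 0b00101100.
P[2]: D(K, 0b11011101) = 0b10000110.
P[3]: D(K, 0b01110010) = 0b01111100.
Blocks that differ from the original plaintext: P[3].

P[1] = 0b00101100, P[2] = 0b10000110, P[3] = 0b01111100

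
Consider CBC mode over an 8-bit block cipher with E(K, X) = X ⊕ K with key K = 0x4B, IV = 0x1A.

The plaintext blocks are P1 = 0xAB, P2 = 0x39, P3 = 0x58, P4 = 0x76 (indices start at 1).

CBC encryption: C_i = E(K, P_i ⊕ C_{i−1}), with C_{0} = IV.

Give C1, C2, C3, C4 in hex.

C1 = 0xFA, C2 = 0x88, C3 = 0x9B, C4 = 0xA6

C1: P1 ⊕ 0x1A = 0xB1; E(K, 0xB1) = 0xFA.
C2: P2 ⊕ 0xFA = 0xC3; E(K, 0xC3) = 0x88.
C3: P3 ⊕ 0x88 = 0xD0; E(K, 0xD0) = 0x9B.
C4: P4 ⊕ 0x9B = 0xED; E(K, 0xED) = 0xA6.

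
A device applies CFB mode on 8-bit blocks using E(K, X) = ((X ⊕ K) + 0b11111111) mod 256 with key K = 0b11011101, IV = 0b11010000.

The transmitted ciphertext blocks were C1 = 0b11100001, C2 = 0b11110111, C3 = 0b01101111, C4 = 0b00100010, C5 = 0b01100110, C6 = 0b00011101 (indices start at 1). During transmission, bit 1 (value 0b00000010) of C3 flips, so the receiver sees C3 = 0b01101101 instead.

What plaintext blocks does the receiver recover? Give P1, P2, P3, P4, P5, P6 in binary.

CFB decryption: P_i = C_i ⊕ E(K, C_{i−1}), with C_{0} = IV.
Only C3 changed, to 0b01101101. In CFB, a change in C_i flips the same bit in P_i and garbles P_{i+1}. Decrypting the received ciphertext:
P1: E(K, 0b11010000) = 0b00001100; 0b11100001 ⊕ 0b00001100 = 0b11101101.
P2: E(K, 0b11100001) = 0b00111011; 0b11110111 ⊕ 0b00111011 = 0b11001100.
P3: E(K, 0b11110111) = 0b00101001; 0b01101101 ⊕ 0b00101001 = 0b01000100.
P4: E(K, 0b01101101) = 0b10101111; 0b00100010 ⊕ 0b10101111 = 0b10001101.
P5: E(K, 0b00100010) = 0b11111110; 0b01100110 ⊕ 0b11111110 = 0b10011000.
P6: E(K, 0b01100110) = 0b10111010; 0b00011101 ⊕ 0b10111010 = 0b10100111.
Blocks that differ from the original plaintext: P3, P4.

P1 = 0b11101101, P2 = 0b11001100, P3 = 0b01000100, P4 = 0b10001101, P5 = 0b10011000, P6 = 0b10100111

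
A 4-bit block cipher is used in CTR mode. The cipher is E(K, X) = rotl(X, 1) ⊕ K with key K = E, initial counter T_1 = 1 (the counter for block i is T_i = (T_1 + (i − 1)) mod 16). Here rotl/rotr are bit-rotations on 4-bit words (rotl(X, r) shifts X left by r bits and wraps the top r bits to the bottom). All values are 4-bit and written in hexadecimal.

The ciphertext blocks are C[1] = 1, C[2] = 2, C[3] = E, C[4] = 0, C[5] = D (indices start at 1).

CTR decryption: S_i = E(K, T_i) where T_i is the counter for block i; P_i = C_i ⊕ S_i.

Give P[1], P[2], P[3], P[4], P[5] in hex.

P[1] = D, P[2] = 8, P[3] = 6, P[4] = 6, P[5] = 9

P[1]: T = 1, S = E(K, T) = C; 1 ⊕ C = D.
P[2]: T = 2, S = E(K, T) = A; 2 ⊕ A = 8.
P[3]: T = 3, S = E(K, T) = 8; E ⊕ 8 = 6.
P[4]: T = 4, S = E(K, T) = 6; 0 ⊕ 6 = 6.
P[5]: T = 5, S = E(K, T) = 4; D ⊕ 4 = 9.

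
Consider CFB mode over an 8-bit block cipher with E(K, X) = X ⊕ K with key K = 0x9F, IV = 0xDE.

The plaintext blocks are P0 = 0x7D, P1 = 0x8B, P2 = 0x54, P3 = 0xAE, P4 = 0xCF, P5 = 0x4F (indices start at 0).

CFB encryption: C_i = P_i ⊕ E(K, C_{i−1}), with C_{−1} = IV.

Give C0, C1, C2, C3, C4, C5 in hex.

C0: E(K, 0xDE) = 0x41; 0x7D ⊕ 0x41 = 0x3C.
C1: E(K, 0x3C) = 0xA3; 0x8B ⊕ 0xA3 = 0x28.
C2: E(K, 0x28) = 0xB7; 0x54 ⊕ 0xB7 = 0xE3.
C3: E(K, 0xE3) = 0x7C; 0xAE ⊕ 0x7C = 0xD2.
C4: E(K, 0xD2) = 0x4D; 0xCF ⊕ 0x4D = 0x82.
C5: E(K, 0x82) = 0x1D; 0x4F ⊕ 0x1D = 0x52.

C0 = 0x3C, C1 = 0x28, C2 = 0xE3, C3 = 0xD2, C4 = 0x82, C5 = 0x52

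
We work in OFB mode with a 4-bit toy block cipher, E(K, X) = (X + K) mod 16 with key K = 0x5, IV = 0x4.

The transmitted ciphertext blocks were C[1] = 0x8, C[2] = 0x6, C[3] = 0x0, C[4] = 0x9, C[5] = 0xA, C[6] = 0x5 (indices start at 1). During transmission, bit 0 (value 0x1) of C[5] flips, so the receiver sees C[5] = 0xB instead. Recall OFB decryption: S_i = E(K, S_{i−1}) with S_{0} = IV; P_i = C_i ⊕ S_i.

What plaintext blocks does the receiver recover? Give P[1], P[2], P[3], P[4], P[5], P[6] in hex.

Only C[5] changed, to 0xB. In OFB, a change in C_i flips the same bit in P_i only; the keystream is unaffected. Decrypting the received ciphertext:
P[1]: S = E(K, 0x4) = 0x9; 0x8 ⊕ 0x9 = 0x1.
P[2]: S = E(K, 0x9) = 0xE; 0x6 ⊕ 0xE = 0x8.
P[3]: S = E(K, 0xE) = 0x3; 0x0 ⊕ 0x3 = 0x3.
P[4]: S = E(K, 0x3) = 0x8; 0x9 ⊕ 0x8 = 0x1.
P[5]: S = E(K, 0x8) = 0xD; 0xB ⊕ 0xD = 0x6.
P[6]: S = E(K, 0xD) = 0x2; 0x5 ⊕ 0x2 = 0x7.
Blocks that differ from the original plaintext: P[5].

P[1] = 0x1, P[2] = 0x8, P[3] = 0x3, P[4] = 0x1, P[5] = 0x6, P[6] = 0x7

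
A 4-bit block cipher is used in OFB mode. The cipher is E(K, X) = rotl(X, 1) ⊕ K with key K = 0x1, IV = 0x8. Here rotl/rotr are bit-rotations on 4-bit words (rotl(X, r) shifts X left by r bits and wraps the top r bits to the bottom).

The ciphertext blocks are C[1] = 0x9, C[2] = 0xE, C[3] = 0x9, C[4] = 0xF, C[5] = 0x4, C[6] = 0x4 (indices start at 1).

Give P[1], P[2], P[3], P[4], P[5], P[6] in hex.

OFB decryption: S_i = E(K, S_{i−1}) with S_{0} = IV; P_i = C_i ⊕ S_i.
P[1]: S = E(K, 0x8) = 0x0; 0x9 ⊕ 0x0 = 0x9.
P[2]: S = E(K, 0x0) = 0x1; 0xE ⊕ 0x1 = 0xF.
P[3]: S = E(K, 0x1) = 0x3; 0x9 ⊕ 0x3 = 0xA.
P[4]: S = E(K, 0x3) = 0x7; 0xF ⊕ 0x7 = 0x8.
P[5]: S = E(K, 0x7) = 0xF; 0x4 ⊕ 0xF = 0xB.
P[6]: S = E(K, 0xF) = 0xE; 0x4 ⊕ 0xE = 0xA.

P[1] = 0x9, P[2] = 0xF, P[3] = 0xA, P[4] = 0x8, P[5] = 0xB, P[6] = 0xA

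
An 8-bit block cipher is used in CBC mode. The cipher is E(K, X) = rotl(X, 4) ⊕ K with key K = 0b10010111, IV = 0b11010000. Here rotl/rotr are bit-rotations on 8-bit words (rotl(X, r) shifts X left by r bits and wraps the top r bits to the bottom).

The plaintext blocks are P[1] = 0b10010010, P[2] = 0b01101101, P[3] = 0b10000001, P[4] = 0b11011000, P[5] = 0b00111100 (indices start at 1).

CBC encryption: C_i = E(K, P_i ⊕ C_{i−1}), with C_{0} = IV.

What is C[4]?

C[1]: P[1] ⊕ 0b11010000 = 0b01000010; E(K, 0b01000010) = 0b10110011.
C[2]: P[2] ⊕ 0b10110011 = 0b11011110; E(K, 0b11011110) = 0b01111010.
C[3]: P[3] ⊕ 0b01111010 = 0b11111011; E(K, 0b11111011) = 0b00101000.
C[4]: P[4] ⊕ 0b00101000 = 0b11110000; E(K, 0b11110000) = 0b10011000.

C[4] = 0b10011000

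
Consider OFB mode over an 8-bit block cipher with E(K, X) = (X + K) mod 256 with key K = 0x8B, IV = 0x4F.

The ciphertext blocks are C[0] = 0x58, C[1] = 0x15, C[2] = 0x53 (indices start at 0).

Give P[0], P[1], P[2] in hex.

OFB decryption: S_i = E(K, S_{i−1}) with S_{−1} = IV; P_i = C_i ⊕ S_i.
P[0]: S = E(K, 0x4F) = 0xDA; 0x58 ⊕ 0xDA = 0x82.
P[1]: S = E(K, 0xDA) = 0x65; 0x15 ⊕ 0x65 = 0x70.
P[2]: S = E(K, 0x65) = 0xF0; 0x53 ⊕ 0xF0 = 0xA3.

P[0] = 0x82, P[1] = 0x70, P[2] = 0xA3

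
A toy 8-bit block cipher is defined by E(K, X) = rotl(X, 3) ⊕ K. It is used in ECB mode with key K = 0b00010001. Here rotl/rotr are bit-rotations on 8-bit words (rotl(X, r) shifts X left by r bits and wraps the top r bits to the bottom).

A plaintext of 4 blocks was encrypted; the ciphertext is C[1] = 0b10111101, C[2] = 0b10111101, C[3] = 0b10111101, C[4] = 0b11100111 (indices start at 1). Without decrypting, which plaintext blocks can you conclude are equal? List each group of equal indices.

ECB encrypts each block independently with the same key, so equal ciphertext blocks imply equal plaintext blocks.
C[1] = C[2] = C[3] = 0b10111101, so P[1] = P[2] = P[3].

P[1] = P[2] = P[3]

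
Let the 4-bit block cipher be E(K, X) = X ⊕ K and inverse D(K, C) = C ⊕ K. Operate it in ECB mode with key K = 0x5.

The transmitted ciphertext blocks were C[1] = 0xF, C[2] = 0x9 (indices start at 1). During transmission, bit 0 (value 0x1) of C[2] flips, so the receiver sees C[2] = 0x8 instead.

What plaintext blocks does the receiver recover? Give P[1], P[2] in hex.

P[1] = 0xA, P[2] = 0xD

ECB decryption: P_i = D(K, C_i).
Only C[2] changed, to 0x8. In ECB, a change in C_i affects only P_i. Decrypting the received ciphertext:
P[1]: D(K, 0xF) = 0xA.
P[2]: D(K, 0x8) = 0xD.
Blocks that differ from the original plaintext: P[2].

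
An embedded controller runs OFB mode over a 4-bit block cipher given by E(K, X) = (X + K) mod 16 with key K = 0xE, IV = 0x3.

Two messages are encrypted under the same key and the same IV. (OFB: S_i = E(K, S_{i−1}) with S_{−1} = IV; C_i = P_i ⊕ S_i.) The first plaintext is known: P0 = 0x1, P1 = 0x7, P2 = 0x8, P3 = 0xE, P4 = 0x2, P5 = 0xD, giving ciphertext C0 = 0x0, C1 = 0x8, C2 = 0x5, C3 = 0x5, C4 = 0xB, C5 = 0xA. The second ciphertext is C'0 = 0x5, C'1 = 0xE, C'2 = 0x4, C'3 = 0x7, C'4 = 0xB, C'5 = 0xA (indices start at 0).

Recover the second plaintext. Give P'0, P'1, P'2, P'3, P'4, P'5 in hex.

P'0 = 0x4, P'1 = 0x1, P'2 = 0x9, P'3 = 0xC, P'4 = 0x2, P'5 = 0xD

In OFB with a reused IV, both messages share the same keystream S_i, so C_i ⊕ C'_i = P_i ⊕ P'_i and thus P'_i = P_i ⊕ C_i ⊕ C'_i.
P'0: 0x1 ⊕ 0x0 ⊕ 0x5 = 0x4.
P'1: 0x7 ⊕ 0x8 ⊕ 0xE = 0x1.
P'2: 0x8 ⊕ 0x5 ⊕ 0x4 = 0x9.
P'3: 0xE ⊕ 0x5 ⊕ 0x7 = 0xC.
P'4: 0x2 ⊕ 0xB ⊕ 0xB = 0x2.
P'5: 0xD ⊕ 0xA ⊕ 0xA = 0xD.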